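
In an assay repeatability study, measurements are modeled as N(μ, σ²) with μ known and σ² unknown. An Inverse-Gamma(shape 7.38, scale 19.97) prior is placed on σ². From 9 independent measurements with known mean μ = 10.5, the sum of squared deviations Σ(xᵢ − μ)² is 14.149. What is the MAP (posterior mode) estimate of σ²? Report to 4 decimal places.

With known mean μ and an Inverse-Gamma(α, β) prior on σ², the Normal likelihood is conjugate: posterior is Inv-Gamma(α + n/2, β + Σ(xᵢ−μ)²/2).
Posterior: Inv-Gamma(7.38 + 9/2, 19.97 + 14.149/2) = Inv-Gamma(11.88, 27.0445).
Mode = β/(α+1) = 27.0445/12.88 = 2.0997.

2.0997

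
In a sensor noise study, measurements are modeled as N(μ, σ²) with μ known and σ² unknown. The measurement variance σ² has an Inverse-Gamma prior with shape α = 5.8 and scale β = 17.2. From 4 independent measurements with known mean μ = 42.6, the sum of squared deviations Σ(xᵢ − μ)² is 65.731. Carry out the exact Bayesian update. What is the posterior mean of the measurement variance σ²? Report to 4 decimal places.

With known mean μ and an Inverse-Gamma(α, β) prior on σ², the Normal likelihood is conjugate: posterior is Inv-Gamma(α + n/2, β + Σ(xᵢ−μ)²/2).
Posterior: Inv-Gamma(5.8 + 4/2, 17.2 + 65.731/2) = Inv-Gamma(7.80, 50.0655).
E[σ²|data] = β/(α−1) = 50.0655/6.80 = 7.3626.

7.3626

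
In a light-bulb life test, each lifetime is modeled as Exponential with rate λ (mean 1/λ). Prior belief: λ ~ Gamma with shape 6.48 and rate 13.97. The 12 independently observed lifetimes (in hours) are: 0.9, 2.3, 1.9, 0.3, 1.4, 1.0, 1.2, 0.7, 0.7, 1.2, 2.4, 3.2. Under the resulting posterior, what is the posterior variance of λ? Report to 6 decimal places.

0.019021

With a Gamma(shape α, rate β) prior on the exponential rate λ, the posterior after n observations with total T = Σxᵢ is Gamma(α+n, β+T).
Sum of observations T = 17.2 hours; n = 12.
Posterior: Gamma(6.48+12, 13.97+17.2) = Gamma(18.48, 31.17).
Var = α/β² = 0.019021.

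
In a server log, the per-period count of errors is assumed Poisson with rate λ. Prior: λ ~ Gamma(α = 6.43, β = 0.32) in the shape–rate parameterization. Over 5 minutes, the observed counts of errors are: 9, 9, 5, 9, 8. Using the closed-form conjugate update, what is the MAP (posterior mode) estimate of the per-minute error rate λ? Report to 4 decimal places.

8.5395

With a Gamma(shape α, rate β) prior, the Poisson likelihood is conjugate: the posterior is Gamma(α + ΣXᵢ, β + n).
Sum of counts S = 40 over n = 5 minutes.
Posterior: Gamma(α+S, β+n) = Gamma(6.43+40, 0.32+5) = Gamma(46.43, 5.32).
Mode of Gamma(α,β) for α≥1 is (α−1)/β = 45.43/5.32 = 8.5395.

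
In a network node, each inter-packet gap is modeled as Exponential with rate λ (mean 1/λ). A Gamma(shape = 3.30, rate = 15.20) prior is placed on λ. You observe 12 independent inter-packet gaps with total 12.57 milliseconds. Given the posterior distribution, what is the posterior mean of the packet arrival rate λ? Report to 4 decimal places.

With a Gamma(shape α, rate β) prior on the exponential rate λ, the posterior after n observations with total T = Σxᵢ is Gamma(α+n, β+T).
Posterior: Gamma(3.30+12, 15.20+12.57) = Gamma(15.30, 27.77).
Posterior mean of λ = α/β = 15.30/27.77 = 0.5510.

0.5510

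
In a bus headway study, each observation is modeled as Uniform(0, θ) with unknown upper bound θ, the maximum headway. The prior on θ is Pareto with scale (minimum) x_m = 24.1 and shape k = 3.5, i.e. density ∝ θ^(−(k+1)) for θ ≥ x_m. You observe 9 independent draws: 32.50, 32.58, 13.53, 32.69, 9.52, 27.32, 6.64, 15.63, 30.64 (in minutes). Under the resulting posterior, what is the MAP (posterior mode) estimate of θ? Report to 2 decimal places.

A Pareto(scale x_m, shape k) prior on the upper bound θ of Uniform(0, θ) is conjugate: posterior is Pareto(max(x_m, max xᵢ), k + n).
Sample maximum = 32.69; prior scale x_m = 24.1 → posterior scale = max = 32.69.
Posterior shape = 3.5 + 9 = 12.5.
The Pareto density is decreasing on [x_m, ∞), so the mode is x_m = 32.69.

32.69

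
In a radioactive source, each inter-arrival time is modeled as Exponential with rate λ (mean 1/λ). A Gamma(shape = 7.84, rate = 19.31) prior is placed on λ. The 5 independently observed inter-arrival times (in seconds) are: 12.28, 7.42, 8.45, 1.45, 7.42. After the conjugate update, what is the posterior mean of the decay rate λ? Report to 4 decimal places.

With a Gamma(shape α, rate β) prior on the exponential rate λ, the posterior after n observations with total T = Σxᵢ is Gamma(α+n, β+T).
Sum of observations T = 37.02 seconds; n = 5.
Posterior: Gamma(7.84+5, 19.31+37.02) = Gamma(12.84, 56.33).
Posterior mean of λ = α/β = 12.84/56.33 = 0.2279.

0.2279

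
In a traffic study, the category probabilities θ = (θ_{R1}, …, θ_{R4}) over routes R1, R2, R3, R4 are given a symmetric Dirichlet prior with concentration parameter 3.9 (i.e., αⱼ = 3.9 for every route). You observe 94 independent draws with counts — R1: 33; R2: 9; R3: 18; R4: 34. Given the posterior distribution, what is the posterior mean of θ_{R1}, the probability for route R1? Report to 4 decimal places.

The Dirichlet prior is conjugate to the Multinomial likelihood: each posterior αⱼ = prior αⱼ + observed count nⱼ.
Posterior concentration: (36.9, 12.9, 21.9, 37.9), total = 109.6.
E[θ_{R1}|data] = α_{R1}/Σα = 36.9/109.6 = 0.3367.

0.3367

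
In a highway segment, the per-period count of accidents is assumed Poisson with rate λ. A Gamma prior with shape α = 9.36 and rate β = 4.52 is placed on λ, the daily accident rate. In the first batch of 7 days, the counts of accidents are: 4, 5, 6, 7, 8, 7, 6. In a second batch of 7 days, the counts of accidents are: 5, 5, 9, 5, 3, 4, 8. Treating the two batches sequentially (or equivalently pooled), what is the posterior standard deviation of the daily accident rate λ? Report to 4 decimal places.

0.5161

With a Gamma(shape α, rate β) prior, the Poisson likelihood is conjugate: the posterior is Gamma(α + ΣXᵢ, β + n).
Batch 1: sum of counts S = 43 over n = 7 days.
After batch 1: Gamma(α+S, β+n) = Gamma(9.36+43, 4.52+7) = Gamma(52.36, 11.52).
Batch 2: sum of counts S = 39 over n = 7 days.
After batch 2: Gamma(α+S, β+n) = Gamma(52.36+39, 11.52+7) = Gamma(91.36, 18.52).
SD = √α/β = √91.36/18.52 = 0.5161.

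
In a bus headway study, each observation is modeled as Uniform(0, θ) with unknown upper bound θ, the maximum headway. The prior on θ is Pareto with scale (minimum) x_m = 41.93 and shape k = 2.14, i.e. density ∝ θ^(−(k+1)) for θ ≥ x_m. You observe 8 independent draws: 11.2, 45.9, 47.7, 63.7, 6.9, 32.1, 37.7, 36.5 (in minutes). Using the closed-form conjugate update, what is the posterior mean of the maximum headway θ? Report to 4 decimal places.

A Pareto(scale x_m, shape k) prior on the upper bound θ of Uniform(0, θ) is conjugate: posterior is Pareto(max(x_m, max xᵢ), k + n).
Sample maximum = 63.7; prior scale x_m = 41.93 → posterior scale = max = 63.70.
Posterior shape = 2.14 + 8 = 10.14.
E[θ|data] = k·x_m/(k−1) = 10.14·63.70/9.14 = 70.6694.

70.6694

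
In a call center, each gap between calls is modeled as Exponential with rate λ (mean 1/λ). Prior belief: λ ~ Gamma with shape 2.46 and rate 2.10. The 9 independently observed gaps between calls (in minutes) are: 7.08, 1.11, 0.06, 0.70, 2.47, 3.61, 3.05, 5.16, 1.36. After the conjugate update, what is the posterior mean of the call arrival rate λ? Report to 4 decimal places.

0.4292

With a Gamma(shape α, rate β) prior on the exponential rate λ, the posterior after n observations with total T = Σxᵢ is Gamma(α+n, β+T).
Sum of observations T = 24.60 minutes; n = 9.
Posterior: Gamma(2.46+9, 2.10+24.60) = Gamma(11.46, 26.70).
Posterior mean of λ = α/β = 11.46/26.70 = 0.4292.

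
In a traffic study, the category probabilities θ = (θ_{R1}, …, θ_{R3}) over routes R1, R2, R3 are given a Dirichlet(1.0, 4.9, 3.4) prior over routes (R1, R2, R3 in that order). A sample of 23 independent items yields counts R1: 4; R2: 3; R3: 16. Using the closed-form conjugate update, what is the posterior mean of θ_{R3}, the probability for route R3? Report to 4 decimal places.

0.6006

The Dirichlet prior is conjugate to the Multinomial likelihood: each posterior αⱼ = prior αⱼ + observed count nⱼ.
Posterior concentration: (5.0, 7.9, 19.4), total = 32.3.
E[θ_{R3}|data] = α_{R3}/Σα = 19.4/32.3 = 0.6006.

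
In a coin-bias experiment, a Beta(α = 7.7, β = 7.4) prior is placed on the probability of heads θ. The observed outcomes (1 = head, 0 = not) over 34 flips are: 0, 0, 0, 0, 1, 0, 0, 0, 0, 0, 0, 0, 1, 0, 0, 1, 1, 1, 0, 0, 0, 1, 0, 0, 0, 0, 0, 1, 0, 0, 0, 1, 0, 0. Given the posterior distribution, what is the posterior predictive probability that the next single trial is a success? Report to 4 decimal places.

The Beta prior is conjugate to a Binomial/Bernoulli likelihood; the update adds successes to α and failures to β.
Posterior: Beta(α+k, β+n−k) = Beta(7.7+8, 7.4+26) = Beta(15.7, 33.4).
For a single future Bernoulli trial, P(success | data) = α/(α+β) = 0.3198.

0.3198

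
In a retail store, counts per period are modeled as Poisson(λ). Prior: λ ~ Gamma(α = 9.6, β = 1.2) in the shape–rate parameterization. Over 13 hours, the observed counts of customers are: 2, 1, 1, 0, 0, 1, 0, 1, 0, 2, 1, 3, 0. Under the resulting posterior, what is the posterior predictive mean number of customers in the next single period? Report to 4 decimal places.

With a Gamma(shape α, rate β) prior, the Poisson likelihood is conjugate: the posterior is Gamma(α + ΣXᵢ, β + n).
Sum of counts S = 12 over n = 13 hours.
Posterior: Gamma(α+S, β+n) = Gamma(9.6+12, 1.2+13) = Gamma(21.6, 14.2).
The predictive distribution for one future period is NegBinom with mean α/β = 1.5211.

1.5211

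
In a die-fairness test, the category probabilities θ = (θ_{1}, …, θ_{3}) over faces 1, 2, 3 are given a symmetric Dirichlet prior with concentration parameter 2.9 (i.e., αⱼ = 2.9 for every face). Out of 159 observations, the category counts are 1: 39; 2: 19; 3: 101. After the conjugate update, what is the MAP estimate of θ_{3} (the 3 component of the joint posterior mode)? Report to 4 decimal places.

0.6248

The Dirichlet prior is conjugate to the Multinomial likelihood: each posterior αⱼ = prior αⱼ + observed count nⱼ.
Posterior concentration: (41.9, 21.9, 103.9), total = 167.7.
Joint mode component: (α_{3}−1)/(Σα−K) = 102.9/164.7 = 0.6248.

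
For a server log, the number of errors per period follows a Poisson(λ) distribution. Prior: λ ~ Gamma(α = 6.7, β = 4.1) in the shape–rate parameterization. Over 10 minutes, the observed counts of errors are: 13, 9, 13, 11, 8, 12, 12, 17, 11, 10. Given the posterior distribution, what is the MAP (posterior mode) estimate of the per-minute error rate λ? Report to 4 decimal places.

8.6312

With a Gamma(shape α, rate β) prior, the Poisson likelihood is conjugate: the posterior is Gamma(α + ΣXᵢ, β + n).
Sum of counts S = 116 over n = 10 minutes.
Posterior: Gamma(α+S, β+n) = Gamma(6.7+116, 4.1+10) = Gamma(122.7, 14.1).
Mode of Gamma(α,β) for α≥1 is (α−1)/β = 121.7/14.1 = 8.6312.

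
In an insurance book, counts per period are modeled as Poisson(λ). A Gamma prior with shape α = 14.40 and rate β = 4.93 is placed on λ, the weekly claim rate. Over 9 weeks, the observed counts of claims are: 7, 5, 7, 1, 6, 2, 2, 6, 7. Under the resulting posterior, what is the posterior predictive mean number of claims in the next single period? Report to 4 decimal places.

With a Gamma(shape α, rate β) prior, the Poisson likelihood is conjugate: the posterior is Gamma(α + ΣXᵢ, β + n).
Sum of counts S = 43 over n = 9 weeks.
Posterior: Gamma(α+S, β+n) = Gamma(14.40+43, 4.93+9) = Gamma(57.40, 13.93).
The predictive distribution for one future period is NegBinom with mean α/β = 4.1206.

4.1206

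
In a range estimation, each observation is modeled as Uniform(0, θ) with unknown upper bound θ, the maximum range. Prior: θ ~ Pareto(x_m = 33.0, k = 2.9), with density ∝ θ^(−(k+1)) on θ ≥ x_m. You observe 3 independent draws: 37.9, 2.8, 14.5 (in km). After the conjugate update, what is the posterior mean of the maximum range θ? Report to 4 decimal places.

45.6347

A Pareto(scale x_m, shape k) prior on the upper bound θ of Uniform(0, θ) is conjugate: posterior is Pareto(max(x_m, max xᵢ), k + n).
Sample maximum = 37.9; prior scale x_m = 33.0 → posterior scale = max = 37.9.
Posterior shape = 2.9 + 3 = 5.9.
E[θ|data] = k·x_m/(k−1) = 5.9·37.9/4.9 = 45.6347.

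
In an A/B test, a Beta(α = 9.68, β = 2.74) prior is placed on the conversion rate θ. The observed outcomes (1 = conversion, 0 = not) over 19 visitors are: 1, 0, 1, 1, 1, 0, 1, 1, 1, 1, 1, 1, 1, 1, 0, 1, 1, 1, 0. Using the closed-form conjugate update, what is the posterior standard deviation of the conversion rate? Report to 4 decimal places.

0.0721

The Beta prior is conjugate to a Binomial/Bernoulli likelihood; the update adds successes to α and failures to β.
Posterior: Beta(α+k, β+n−k) = Beta(9.68+15, 2.74+4) = Beta(24.68, 6.74).
Var = αβ/((α+β)²(α+β+1)) = 24.68·6.74/(31.42²·32.42) = 0.00519732; SD = √0.00519732 = 0.0721.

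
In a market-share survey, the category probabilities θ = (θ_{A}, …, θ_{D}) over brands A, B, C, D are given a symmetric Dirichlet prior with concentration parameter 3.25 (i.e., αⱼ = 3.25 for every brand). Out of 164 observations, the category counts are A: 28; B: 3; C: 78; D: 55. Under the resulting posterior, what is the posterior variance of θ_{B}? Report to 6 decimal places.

0.000191

The Dirichlet prior is conjugate to the Multinomial likelihood: each posterior αⱼ = prior αⱼ + observed count nⱼ.
Posterior concentration: (31.25, 6.25, 81.25, 58.25), total = 177.00.
Var[θ_j] = α_j(Σα−α_j)/((Σα)²(Σα+1)) = 6.25·170.75/(177.00²·178.00) = 0.000191.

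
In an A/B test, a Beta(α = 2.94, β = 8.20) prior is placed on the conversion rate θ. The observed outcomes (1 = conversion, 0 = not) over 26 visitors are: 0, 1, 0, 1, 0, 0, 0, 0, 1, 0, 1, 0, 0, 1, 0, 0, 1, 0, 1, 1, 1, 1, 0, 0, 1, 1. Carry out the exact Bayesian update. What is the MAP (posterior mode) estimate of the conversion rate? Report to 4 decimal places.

0.3967

The Beta prior is conjugate to a Binomial/Bernoulli likelihood; the update adds successes to α and failures to β.
Posterior: Beta(α+k, β+n−k) = Beta(2.94+12, 8.20+14) = Beta(14.94, 22.20).
Mode of Beta(a,b) for a,b>1 is (a−1)/(a+b−2) = 13.94/35.14 = 0.3967.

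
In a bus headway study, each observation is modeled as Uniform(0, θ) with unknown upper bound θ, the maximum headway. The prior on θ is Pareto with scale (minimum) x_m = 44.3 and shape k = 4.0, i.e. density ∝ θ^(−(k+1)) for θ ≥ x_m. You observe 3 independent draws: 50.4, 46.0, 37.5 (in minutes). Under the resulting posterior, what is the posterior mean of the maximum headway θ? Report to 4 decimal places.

A Pareto(scale x_m, shape k) prior on the upper bound θ of Uniform(0, θ) is conjugate: posterior is Pareto(max(x_m, max xᵢ), k + n).
Sample maximum = 50.4; prior scale x_m = 44.3 → posterior scale = max = 50.4.
Posterior shape = 4.0 + 3 = 7.0.
E[θ|data] = k·x_m/(k−1) = 7.0·50.4/6.0 = 58.8000.

58.8000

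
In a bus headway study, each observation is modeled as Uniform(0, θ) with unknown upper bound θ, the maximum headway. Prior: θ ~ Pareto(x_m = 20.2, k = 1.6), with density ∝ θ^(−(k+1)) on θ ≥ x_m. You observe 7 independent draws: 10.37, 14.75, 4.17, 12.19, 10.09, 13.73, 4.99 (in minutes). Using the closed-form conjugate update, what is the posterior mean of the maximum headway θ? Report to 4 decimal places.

A Pareto(scale x_m, shape k) prior on the upper bound θ of Uniform(0, θ) is conjugate: posterior is Pareto(max(x_m, max xᵢ), k + n).
Sample maximum = 14.75; prior scale x_m = 20.2 → posterior scale = max = 20.20.
Posterior shape = 1.6 + 7 = 8.6.
E[θ|data] = k·x_m/(k−1) = 8.6·20.20/7.6 = 22.8579.

22.8579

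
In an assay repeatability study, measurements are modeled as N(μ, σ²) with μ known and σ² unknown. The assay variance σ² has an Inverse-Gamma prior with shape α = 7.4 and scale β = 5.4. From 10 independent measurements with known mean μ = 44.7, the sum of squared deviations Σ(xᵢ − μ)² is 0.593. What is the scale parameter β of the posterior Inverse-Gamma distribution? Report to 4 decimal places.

With known mean μ and an Inverse-Gamma(α, β) prior on σ², the Normal likelihood is conjugate: posterior is Inv-Gamma(α + n/2, β + Σ(xᵢ−μ)²/2).
Posterior: Inv-Gamma(7.4 + 10/2, 5.4 + 0.593/2) = Inv-Gamma(12.40, 5.6965).
Posterior β = 5.6965.

5.6965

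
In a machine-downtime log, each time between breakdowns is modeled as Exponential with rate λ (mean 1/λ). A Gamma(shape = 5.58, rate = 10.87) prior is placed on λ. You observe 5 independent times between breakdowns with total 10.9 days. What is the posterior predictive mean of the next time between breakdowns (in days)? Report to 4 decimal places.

2.2724

With a Gamma(shape α, rate β) prior on the exponential rate λ, the posterior after n observations with total T = Σxᵢ is Gamma(α+n, β+T).
Posterior: Gamma(5.58+5, 10.87+10.9) = Gamma(10.58, 21.77).
The predictive distribution for the next observation is Lomax; its mean is β/(α−1) = 21.77/9.58 = 2.2724.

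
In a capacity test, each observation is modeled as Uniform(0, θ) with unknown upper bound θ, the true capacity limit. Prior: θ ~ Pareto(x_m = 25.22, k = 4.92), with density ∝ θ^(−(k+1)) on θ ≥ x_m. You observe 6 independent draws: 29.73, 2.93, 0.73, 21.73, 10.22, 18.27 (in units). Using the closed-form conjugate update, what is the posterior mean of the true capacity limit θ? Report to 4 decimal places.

32.7270

A Pareto(scale x_m, shape k) prior on the upper bound θ of Uniform(0, θ) is conjugate: posterior is Pareto(max(x_m, max xᵢ), k + n).
Sample maximum = 29.73; prior scale x_m = 25.22 → posterior scale = max = 29.73.
Posterior shape = 4.92 + 6 = 10.92.
E[θ|data] = k·x_m/(k−1) = 10.92·29.73/9.92 = 32.7270.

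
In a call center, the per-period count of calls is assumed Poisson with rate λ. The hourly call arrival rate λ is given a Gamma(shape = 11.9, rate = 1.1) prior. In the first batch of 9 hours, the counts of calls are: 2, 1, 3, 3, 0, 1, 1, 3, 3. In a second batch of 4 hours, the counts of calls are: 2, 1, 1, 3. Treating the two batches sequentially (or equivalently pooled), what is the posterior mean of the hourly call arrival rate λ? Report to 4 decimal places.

With a Gamma(shape α, rate β) prior, the Poisson likelihood is conjugate: the posterior is Gamma(α + ΣXᵢ, β + n).
Batch 1: sum of counts S = 17 over n = 9 hours.
After batch 1: Gamma(α+S, β+n) = Gamma(11.9+17, 1.1+9) = Gamma(28.9, 10.1).
Batch 2: sum of counts S = 7 over n = 4 hours.
After batch 2: Gamma(α+S, β+n) = Gamma(28.9+7, 10.1+4) = Gamma(35.9, 14.1).
Posterior mean = α/β = 35.9/14.1 = 2.5461.

2.5461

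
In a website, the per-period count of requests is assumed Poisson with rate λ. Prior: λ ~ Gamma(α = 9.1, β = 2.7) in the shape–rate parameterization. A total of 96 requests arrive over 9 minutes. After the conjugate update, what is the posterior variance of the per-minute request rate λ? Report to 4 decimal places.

0.7678

With a Gamma(shape α, rate β) prior, the Poisson likelihood is conjugate: the posterior is Gamma(α + ΣXᵢ, β + n).
Posterior: Gamma(α+S, β+n) = Gamma(9.1+96, 2.7+9) = Gamma(105.1, 11.7).
Var = α/β² = 105.1/11.7² = 0.7678.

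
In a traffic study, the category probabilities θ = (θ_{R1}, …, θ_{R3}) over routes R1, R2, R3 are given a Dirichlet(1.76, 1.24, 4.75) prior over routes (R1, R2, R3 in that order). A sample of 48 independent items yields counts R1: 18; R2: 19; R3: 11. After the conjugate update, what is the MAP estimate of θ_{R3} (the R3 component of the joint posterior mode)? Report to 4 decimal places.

0.2796

The Dirichlet prior is conjugate to the Multinomial likelihood: each posterior αⱼ = prior αⱼ + observed count nⱼ.
Posterior concentration: (19.76, 20.24, 15.75), total = 55.75.
Joint mode component: (α_{R3}−1)/(Σα−K) = 14.75/52.75 = 0.2796.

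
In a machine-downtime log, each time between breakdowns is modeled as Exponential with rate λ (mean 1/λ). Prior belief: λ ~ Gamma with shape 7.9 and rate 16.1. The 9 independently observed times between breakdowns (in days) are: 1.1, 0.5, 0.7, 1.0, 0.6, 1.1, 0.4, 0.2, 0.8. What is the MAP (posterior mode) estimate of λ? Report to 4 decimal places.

With a Gamma(shape α, rate β) prior on the exponential rate λ, the posterior after n observations with total T = Σxᵢ is Gamma(α+n, β+T).
Sum of observations T = 6.4 days; n = 9.
Posterior: Gamma(7.9+9, 16.1+6.4) = Gamma(16.9, 22.5).
Mode = (α−1)/β = 0.7067.

0.7067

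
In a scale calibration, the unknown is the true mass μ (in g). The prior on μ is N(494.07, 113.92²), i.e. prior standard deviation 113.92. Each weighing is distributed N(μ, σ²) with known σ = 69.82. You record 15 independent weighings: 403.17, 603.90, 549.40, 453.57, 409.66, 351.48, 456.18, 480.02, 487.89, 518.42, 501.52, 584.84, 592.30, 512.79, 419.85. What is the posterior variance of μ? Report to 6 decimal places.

For Normal data with known variance σ², a Normal(μ₀, σ₀²) prior on μ is conjugate. Posterior precision = 1/σ₀² + n/σ²; posterior mean is the precision-weighted average of μ₀ and x̄.
σ₀² = 113.92² = 12977.7664, σ² = 69.82² = 4874.8324; σ² + n·σ₀² = 4874.8324 + 15·12977.7664 = 199541.3284.
Posterior precision = 1/σ₀² + n/σ² = 1/12977.7664 + 15/4874.8324 = (σ² + n·σ₀²)/(σ₀²σ²) = 199541.3284/(12977.7664·4874.8324); posterior variance σₙ² = σ₀²σ²/(σ² + n·σ₀²) = 12977.7664·4874.8324/199541.3284 = 317.049288.

317.049288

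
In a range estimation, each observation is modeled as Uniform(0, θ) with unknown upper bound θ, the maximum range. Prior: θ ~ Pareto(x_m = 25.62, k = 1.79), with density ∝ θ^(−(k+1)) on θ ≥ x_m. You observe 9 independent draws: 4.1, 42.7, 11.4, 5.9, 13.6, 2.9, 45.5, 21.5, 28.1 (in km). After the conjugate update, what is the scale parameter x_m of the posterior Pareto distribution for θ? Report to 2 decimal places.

45.50

A Pareto(scale x_m, shape k) prior on the upper bound θ of Uniform(0, θ) is conjugate: posterior is Pareto(max(x_m, max xᵢ), k + n).
Sample maximum = 45.5; prior scale x_m = 25.62 → posterior scale = max = 45.50.
Posterior shape = 1.79 + 9 = 10.79.
Posterior scale x_m = 45.50.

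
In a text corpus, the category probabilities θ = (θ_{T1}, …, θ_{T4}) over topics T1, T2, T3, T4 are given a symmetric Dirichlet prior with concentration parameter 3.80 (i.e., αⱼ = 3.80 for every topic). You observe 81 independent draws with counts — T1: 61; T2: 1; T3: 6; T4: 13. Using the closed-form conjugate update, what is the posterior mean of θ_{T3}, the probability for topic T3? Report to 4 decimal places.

0.1019

The Dirichlet prior is conjugate to the Multinomial likelihood: each posterior αⱼ = prior αⱼ + observed count nⱼ.
Posterior concentration: (64.80, 4.80, 9.80, 16.80), total = 96.20.
E[θ_{T3}|data] = α_{T3}/Σα = 9.80/96.20 = 0.1019.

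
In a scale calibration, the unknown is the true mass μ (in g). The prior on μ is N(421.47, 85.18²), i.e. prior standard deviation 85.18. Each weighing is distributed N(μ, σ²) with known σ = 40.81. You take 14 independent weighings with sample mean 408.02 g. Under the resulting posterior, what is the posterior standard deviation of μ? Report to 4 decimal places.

For Normal data with known variance σ², a Normal(μ₀, σ₀²) prior on μ is conjugate. Posterior precision = 1/σ₀² + n/σ²; posterior mean is the precision-weighted average of μ₀ and x̄.
σ₀² = 85.18² = 7255.6324, σ² = 40.81² = 1665.4561; σ² + n·σ₀² = 1665.4561 + 14·7255.6324 = 103244.3097.
Posterior precision = 1/σ₀² + n/σ² = 1/7255.6324 + 14/1665.4561 = (σ² + n·σ₀²)/(σ₀²σ²) = 103244.3097/(7255.6324·1665.4561); posterior variance σₙ² = σ₀²σ²/(σ² + n·σ₀²) = 7255.6324·1665.4561/103244.3097 = 117.042162.
Posterior SD = √σₙ² = √(7255.6324·1665.4561/103244.3097) = 10.8186.

10.8186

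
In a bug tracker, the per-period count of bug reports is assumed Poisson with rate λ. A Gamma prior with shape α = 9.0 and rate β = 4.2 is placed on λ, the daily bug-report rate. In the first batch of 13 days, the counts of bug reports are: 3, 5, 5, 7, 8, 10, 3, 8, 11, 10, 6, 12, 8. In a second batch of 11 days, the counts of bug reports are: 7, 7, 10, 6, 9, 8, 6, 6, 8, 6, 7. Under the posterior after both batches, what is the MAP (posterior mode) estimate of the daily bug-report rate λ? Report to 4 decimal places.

With a Gamma(shape α, rate β) prior, the Poisson likelihood is conjugate: the posterior is Gamma(α + ΣXᵢ, β + n).
Batch 1: sum of counts S = 96 over n = 13 days.
After batch 1: Gamma(α+S, β+n) = Gamma(9.0+96, 4.2+13) = Gamma(105.0, 17.2).
Batch 2: sum of counts S = 80 over n = 11 days.
After batch 2: Gamma(α+S, β+n) = Gamma(105.0+80, 17.2+11) = Gamma(185.0, 28.2).
Mode of Gamma(α,β) for α≥1 is (α−1)/β = 184.0/28.2 = 6.5248.

6.5248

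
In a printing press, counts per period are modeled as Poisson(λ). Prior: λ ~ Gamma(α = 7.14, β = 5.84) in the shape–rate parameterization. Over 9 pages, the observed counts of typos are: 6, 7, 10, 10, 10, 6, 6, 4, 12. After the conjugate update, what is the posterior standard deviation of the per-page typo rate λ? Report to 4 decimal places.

With a Gamma(shape α, rate β) prior, the Poisson likelihood is conjugate: the posterior is Gamma(α + ΣXᵢ, β + n).
Sum of counts S = 71 over n = 9 pages.
Posterior: Gamma(α+S, β+n) = Gamma(7.14+71, 5.84+9) = Gamma(78.14, 14.84).
SD = √α/β = √78.14/14.84 = 0.5957.

0.5957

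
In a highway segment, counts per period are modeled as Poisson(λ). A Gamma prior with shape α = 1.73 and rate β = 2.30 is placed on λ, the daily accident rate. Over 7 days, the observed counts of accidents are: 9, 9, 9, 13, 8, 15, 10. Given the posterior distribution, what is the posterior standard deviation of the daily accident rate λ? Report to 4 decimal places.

With a Gamma(shape α, rate β) prior, the Poisson likelihood is conjugate: the posterior is Gamma(α + ΣXᵢ, β + n).
Sum of counts S = 73 over n = 7 days.
Posterior: Gamma(α+S, β+n) = Gamma(1.73+73, 2.30+7) = Gamma(74.73, 9.30).
SD = √α/β = √74.73/9.30 = 0.9295.

0.9295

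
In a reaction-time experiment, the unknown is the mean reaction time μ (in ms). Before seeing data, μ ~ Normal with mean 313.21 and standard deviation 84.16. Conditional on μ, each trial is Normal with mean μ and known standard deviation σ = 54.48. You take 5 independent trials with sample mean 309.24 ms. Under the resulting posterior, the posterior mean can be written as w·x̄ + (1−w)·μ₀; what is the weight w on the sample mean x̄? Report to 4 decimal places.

0.9227

For Normal data with known variance σ², a Normal(μ₀, σ₀²) prior on μ is conjugate. Posterior precision = 1/σ₀² + n/σ²; posterior mean is the precision-weighted average of μ₀ and x̄.
σ₀² = 84.16² = 7082.9056, σ² = 54.48² = 2968.0704. Prior precision 1/σ₀² = 1/7082.9056; data precision n/σ² = 5/2968.0704.
w = (n/σ²)/(1/σ₀² + n/σ²) = n·σ₀²/(σ² + n·σ₀²) = 5·7082.9056/(2968.0704 + 5·7082.9056) = 35414.528/38382.5984 = 0.9227.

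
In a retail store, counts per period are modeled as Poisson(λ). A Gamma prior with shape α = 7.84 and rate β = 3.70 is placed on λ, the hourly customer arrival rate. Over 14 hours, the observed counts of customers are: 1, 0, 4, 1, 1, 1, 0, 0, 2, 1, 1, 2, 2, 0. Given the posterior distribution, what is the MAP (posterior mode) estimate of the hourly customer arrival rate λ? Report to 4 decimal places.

With a Gamma(shape α, rate β) prior, the Poisson likelihood is conjugate: the posterior is Gamma(α + ΣXᵢ, β + n).
Sum of counts S = 16 over n = 14 hours.
Posterior: Gamma(α+S, β+n) = Gamma(7.84+16, 3.70+14) = Gamma(23.84, 17.70).
Mode of Gamma(α,β) for α≥1 is (α−1)/β = 22.84/17.70 = 1.2904.

1.2904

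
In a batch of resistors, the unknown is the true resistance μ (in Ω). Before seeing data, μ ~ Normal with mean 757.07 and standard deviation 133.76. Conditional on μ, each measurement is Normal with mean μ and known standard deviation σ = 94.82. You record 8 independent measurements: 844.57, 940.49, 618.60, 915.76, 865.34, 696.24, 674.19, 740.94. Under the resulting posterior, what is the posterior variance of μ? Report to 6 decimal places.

1057.432350

For Normal data with known variance σ², a Normal(μ₀, σ₀²) prior on μ is conjugate. Posterior precision = 1/σ₀² + n/σ²; posterior mean is the precision-weighted average of μ₀ and x̄.
σ₀² = 133.76² = 17891.7376, σ² = 94.82² = 8990.8324; σ² + n·σ₀² = 8990.8324 + 8·17891.7376 = 152124.7332.
Posterior precision = 1/σ₀² + n/σ² = 1/17891.7376 + 8/8990.8324 = (σ² + n·σ₀²)/(σ₀²σ²) = 152124.7332/(17891.7376·8990.8324); posterior variance σₙ² = σ₀²σ²/(σ² + n·σ₀²) = 17891.7376·8990.8324/152124.7332 = 1057.432350.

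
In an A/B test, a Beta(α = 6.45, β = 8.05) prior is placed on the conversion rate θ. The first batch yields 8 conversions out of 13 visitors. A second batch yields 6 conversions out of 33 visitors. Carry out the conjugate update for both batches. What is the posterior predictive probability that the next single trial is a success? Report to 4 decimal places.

0.3380

The Beta prior is conjugate to a Binomial/Bernoulli likelihood; the update adds successes to α and failures to β.
After batch 1: Beta(6.45+8, 8.05+5) = Beta(14.45, 13.05).
After batch 2: Beta(14.45+6, 13.05+27) = Beta(20.45, 40.05).
For a single future Bernoulli trial, P(success | data) = α/(α+β) = 0.3380.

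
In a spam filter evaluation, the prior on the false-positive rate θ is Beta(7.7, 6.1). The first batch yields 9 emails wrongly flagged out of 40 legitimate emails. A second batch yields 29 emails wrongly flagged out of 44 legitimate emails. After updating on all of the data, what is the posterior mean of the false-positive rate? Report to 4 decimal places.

The Beta prior is conjugate to a Binomial/Bernoulli likelihood; the update adds successes to α and failures to β.
After batch 1: Beta(7.7+9, 6.1+31) = Beta(16.7, 37.1).
After batch 2: Beta(16.7+29, 37.1+15) = Beta(45.7, 52.1).
Posterior mean = α/(α+β) = 45.7/97.8 = 0.4673.

0.4673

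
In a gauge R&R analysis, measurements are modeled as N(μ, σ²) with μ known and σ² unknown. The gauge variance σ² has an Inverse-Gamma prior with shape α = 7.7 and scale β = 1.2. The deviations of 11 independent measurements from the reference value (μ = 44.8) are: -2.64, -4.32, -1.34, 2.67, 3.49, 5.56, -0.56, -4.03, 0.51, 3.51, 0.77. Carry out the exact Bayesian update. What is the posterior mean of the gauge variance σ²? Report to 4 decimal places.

With known mean μ and an Inverse-Gamma(α, β) prior on σ², the Normal likelihood is conjugate: posterior is Inv-Gamma(α + n/2, β + Σ(xᵢ−μ)²/2).
Σ(xᵢ−μ)² = (-2.64)² + (-4.32)² + (-1.34)² + (2.67)² + (3.49)² + (5.56)² + (-0.56)² + (-4.03)² + (0.51)² + (3.51)² + (0.77)² = 107.3778.
Posterior: Inv-Gamma(7.7 + 11/2, 1.2 + 107.3778/2) = Inv-Gamma(13.20, 54.88890).
E[σ²|data] = β/(α−1) = 54.88890/12.20 = 4.4991.

4.4991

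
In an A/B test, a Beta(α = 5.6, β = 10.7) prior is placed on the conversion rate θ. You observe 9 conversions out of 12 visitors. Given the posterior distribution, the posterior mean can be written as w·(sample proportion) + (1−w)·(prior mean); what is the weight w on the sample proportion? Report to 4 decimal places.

The Beta prior is conjugate to a Binomial/Bernoulli likelihood; the update adds successes to α and failures to β.
Posterior mean = (α₀+k)/(α₀+β₀+n) = [n/(α₀+β₀+n)]·(k/n) + [(α₀+β₀)/(α₀+β₀+n)]·α₀/(α₀+β₀), so only n and the prior enter the weight.
The weight on the data is w = n/(α₀+β₀+n) = 12/(5.6+10.7+12) = 12/28.3 = 0.4240.

0.4240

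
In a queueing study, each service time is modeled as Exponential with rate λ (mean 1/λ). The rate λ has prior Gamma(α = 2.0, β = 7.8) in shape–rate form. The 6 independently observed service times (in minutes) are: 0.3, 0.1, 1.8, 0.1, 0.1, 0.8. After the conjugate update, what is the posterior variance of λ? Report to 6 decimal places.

0.066116

With a Gamma(shape α, rate β) prior on the exponential rate λ, the posterior after n observations with total T = Σxᵢ is Gamma(α+n, β+T).
Sum of observations T = 3.2 minutes; n = 6.
Posterior: Gamma(2.0+6, 7.8+3.2) = Gamma(8.0, 11.0).
Var = α/β² = 0.066116.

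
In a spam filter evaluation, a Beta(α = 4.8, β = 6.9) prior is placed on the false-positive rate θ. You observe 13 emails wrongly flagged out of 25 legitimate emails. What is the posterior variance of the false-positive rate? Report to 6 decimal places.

0.006625

The Beta prior is conjugate to a Binomial/Bernoulli likelihood; the update adds successes to α and failures to β.
Posterior: Beta(α+k, β+n−k) = Beta(4.8+13, 6.9+12) = Beta(17.8, 18.9).
Var = αβ/((α+β)²(α+β+1)) = 17.8·18.9/(36.7²·37.7) = 0.006625.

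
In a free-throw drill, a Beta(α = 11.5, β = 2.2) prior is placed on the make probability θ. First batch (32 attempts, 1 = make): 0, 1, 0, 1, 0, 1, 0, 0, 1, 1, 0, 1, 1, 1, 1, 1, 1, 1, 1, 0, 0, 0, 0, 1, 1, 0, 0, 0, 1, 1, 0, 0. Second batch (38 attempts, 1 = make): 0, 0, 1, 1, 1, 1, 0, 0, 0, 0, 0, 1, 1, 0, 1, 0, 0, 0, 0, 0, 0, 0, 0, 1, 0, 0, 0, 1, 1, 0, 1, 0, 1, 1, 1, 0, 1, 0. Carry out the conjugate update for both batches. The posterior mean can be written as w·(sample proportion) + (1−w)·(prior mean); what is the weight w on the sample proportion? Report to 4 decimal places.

The Beta prior is conjugate to a Binomial/Bernoulli likelihood; the update adds successes to α and failures to β.
Total number of attempts: n = 32 + 38 = 70.
Posterior mean = (α₀+k)/(α₀+β₀+n) = [n/(α₀+β₀+n)]·(k/n) + [(α₀+β₀)/(α₀+β₀+n)]·α₀/(α₀+β₀), so only n and the prior enter the weight.
The weight on the data is w = n/(α₀+β₀+n) = 70/(11.5+2.2+70) = 70/83.7 = 0.8363.

0.8363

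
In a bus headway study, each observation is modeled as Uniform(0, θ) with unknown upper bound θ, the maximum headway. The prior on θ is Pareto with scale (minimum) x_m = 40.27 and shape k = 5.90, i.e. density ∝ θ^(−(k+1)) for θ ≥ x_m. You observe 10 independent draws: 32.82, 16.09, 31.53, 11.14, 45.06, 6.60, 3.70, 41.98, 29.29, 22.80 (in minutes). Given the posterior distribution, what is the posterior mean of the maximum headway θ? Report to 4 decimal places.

48.0842

A Pareto(scale x_m, shape k) prior on the upper bound θ of Uniform(0, θ) is conjugate: posterior is Pareto(max(x_m, max xᵢ), k + n).
Sample maximum = 45.06; prior scale x_m = 40.27 → posterior scale = max = 45.06.
Posterior shape = 5.90 + 10 = 15.90.
E[θ|data] = k·x_m/(k−1) = 15.90·45.06/14.90 = 48.0842.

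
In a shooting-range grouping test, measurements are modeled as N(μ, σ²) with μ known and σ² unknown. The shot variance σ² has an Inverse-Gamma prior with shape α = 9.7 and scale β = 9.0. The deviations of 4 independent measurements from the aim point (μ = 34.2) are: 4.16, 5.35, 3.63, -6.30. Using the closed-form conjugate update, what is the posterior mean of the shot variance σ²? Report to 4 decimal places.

5.4577

With known mean μ and an Inverse-Gamma(α, β) prior on σ², the Normal likelihood is conjugate: posterior is Inv-Gamma(α + n/2, β + Σ(xᵢ−μ)²/2).
Σ(xᵢ−μ)² = (4.16)² + (5.35)² + (3.63)² + (-6.30)² = 98.7950.
Posterior: Inv-Gamma(9.7 + 4/2, 9.0 + 98.7950/2) = Inv-Gamma(11.70, 58.39750).
E[σ²|data] = β/(α−1) = 58.39750/10.70 = 5.4577.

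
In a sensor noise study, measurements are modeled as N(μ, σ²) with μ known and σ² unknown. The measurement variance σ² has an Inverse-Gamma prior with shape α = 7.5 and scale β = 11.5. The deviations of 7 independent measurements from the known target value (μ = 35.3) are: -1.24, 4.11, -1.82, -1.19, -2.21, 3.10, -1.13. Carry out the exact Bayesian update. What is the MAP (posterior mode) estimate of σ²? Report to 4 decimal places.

With known mean μ and an Inverse-Gamma(α, β) prior on σ², the Normal likelihood is conjugate: posterior is Inv-Gamma(α + n/2, β + Σ(xᵢ−μ)²/2).
Σ(xᵢ−μ)² = (-1.24)² + (4.11)² + (-1.82)² + (-1.19)² + (-2.21)² + (3.10)² + (-1.13)² = 38.9292.
Posterior: Inv-Gamma(7.5 + 7/2, 11.5 + 38.9292/2) = Inv-Gamma(11.00, 30.96460).
Mode = β/(α+1) = 30.96460/12.00 = 2.5804.

2.5804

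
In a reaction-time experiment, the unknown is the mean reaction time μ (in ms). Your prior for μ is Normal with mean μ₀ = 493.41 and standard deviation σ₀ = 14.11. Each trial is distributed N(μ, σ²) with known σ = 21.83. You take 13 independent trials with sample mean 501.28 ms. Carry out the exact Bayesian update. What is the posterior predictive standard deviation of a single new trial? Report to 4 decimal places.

22.5279

For Normal data with known variance σ², a Normal(μ₀, σ₀²) prior on μ is conjugate. Posterior precision = 1/σ₀² + n/σ²; posterior mean is the precision-weighted average of μ₀ and x̄.
σ₀² = 14.11² = 199.0921, σ² = 21.83² = 476.5489; σ² + n·σ₀² = 476.5489 + 13·199.0921 = 3064.7462.
Posterior precision = 1/σ₀² + n/σ² = 1/199.0921 + 13/476.5489 = (σ² + n·σ₀²)/(σ₀²σ²) = 3064.7462/(199.0921·476.5489); posterior variance σₙ² = σ₀²σ²/(σ² + n·σ₀²) = 199.0921·476.5489/3064.7462 = 30.957579.
Predictive variance for one new observation = σₙ² + σ² = 199.0921·476.5489/3064.7462 + 476.5489 = σ²·(σ₀² + 3064.7462)/3064.7462 = 476.5489·3263.8383/3064.7462 = 507.506479; SD = √(476.5489·3263.8383/3064.7462) = 22.5279.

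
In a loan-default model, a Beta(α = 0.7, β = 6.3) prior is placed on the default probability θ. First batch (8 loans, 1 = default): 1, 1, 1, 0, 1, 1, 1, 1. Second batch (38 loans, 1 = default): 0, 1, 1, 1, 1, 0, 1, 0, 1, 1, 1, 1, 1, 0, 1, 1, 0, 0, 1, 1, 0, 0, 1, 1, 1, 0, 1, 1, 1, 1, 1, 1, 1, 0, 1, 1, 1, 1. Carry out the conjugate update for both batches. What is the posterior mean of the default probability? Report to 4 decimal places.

0.6736

The Beta prior is conjugate to a Binomial/Bernoulli likelihood; the update adds successes to α and failures to β.
After batch 1: Beta(0.7+7, 6.3+1) = Beta(7.7, 7.3).
After batch 2: Beta(7.7+28, 7.3+10) = Beta(35.7, 17.3).
Posterior mean = α/(α+β) = 35.7/53.0 = 0.6736.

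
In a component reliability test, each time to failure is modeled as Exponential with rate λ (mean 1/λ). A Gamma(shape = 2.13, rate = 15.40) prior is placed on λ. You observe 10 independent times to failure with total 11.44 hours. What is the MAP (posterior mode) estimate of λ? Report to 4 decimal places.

With a Gamma(shape α, rate β) prior on the exponential rate λ, the posterior after n observations with total T = Σxᵢ is Gamma(α+n, β+T).
Posterior: Gamma(2.13+10, 15.40+11.44) = Gamma(12.13, 26.84).
Mode = (α−1)/β = 0.4147.

0.4147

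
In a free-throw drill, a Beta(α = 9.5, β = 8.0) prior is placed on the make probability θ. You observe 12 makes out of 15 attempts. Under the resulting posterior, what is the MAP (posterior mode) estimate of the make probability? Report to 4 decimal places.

0.6721

The Beta prior is conjugate to a Binomial/Bernoulli likelihood; the update adds successes to α and failures to β.
Posterior: Beta(α+k, β+n−k) = Beta(9.5+12, 8.0+3) = Beta(21.5, 11.0).
Mode of Beta(a,b) for a,b>1 is (a−1)/(a+b−2) = 20.5/30.5 = 0.6721.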